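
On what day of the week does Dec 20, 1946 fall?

Doomsday rule: the anchor day for the 1900s is Wednesday. For year 46: 46÷12 = 3 r 10, and 10÷4 = 2, so 3+10+2 = 15.
Wednesday + 15 ≡ Thursday — that's 1946's doomsday.
In December the doomsday date is Dec 12.
Dec 20 is 8 days after Dec 12; 8 mod 7 = 1, so Thursday + 1 = Friday.

Friday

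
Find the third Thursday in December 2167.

December 1, 2167 is a Tuesday.
The first Thursday is therefore December 3 (2 days later).
The third Thursday is 3 + 2×7 = December 17.

December 17, 2167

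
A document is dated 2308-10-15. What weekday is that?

Thursday

Doomsday rule: the anchor day for the 2300s is Wednesday. For year 08: 8÷12 = 0 r 8, and 8÷4 = 2, so 0+8+2 = 10.
Wednesday + 10 ≡ Saturday — that's 2308's doomsday.
In October the doomsday date is Oct 10.
Oct 15 is 5 days after Oct 10; 5 mod 7 = 5, so Saturday + 5 = Thursday.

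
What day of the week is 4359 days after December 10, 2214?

First find the weekday of Dec 10, 2214. Doomsday rule: the anchor day for the 2200s is Friday. For year 14: 14÷12 = 1 r 2, and 2÷4 = 0, so 1+2+0 = 3.
Friday + 3 ≡ Monday — that's 2214's doomsday.
In December the doomsday date is Dec 12.
Dec 10 is 2 days before Dec 12; 2 mod 7 = 2, so Monday − 2 = Saturday.
4359 mod 7 = 5, so 4359 days after a Saturday is Saturday + 5 = Thursday.

Thursday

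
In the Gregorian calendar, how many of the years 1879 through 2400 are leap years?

127

Multiples of 4 in [1879,2400]: 131.
Of those, multiples of 100: 6 (not leap unless ÷400).
Multiples of 400: 2.
Leap years = 131 − 6 + 2 = 127.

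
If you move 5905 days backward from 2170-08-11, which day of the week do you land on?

Aug 11, 2170 is a Saturday.
5905 mod 7 = 4, so 5905 days before a Saturday is Saturday − 4 = Tuesday.

Tuesday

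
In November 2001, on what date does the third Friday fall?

November 1, 2001 is a Thursday.
The first Friday is therefore November 2 (1 days later).
The third Friday is 2 + 2×7 = November 16.

November 16, 2001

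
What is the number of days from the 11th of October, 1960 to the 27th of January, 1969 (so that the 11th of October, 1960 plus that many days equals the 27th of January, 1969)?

3030

Oct 11, 1960 → Oct 11, 1961: 365 days.
Oct 11, 1961 → Oct 11, 1962: 365 days.
Oct 11, 1962 → Oct 11, 1963: 365 days.
Oct 11, 1963 → Oct 11, 1964: 366 days (Feb 29, 1964 is in that span).
Oct 11, 1964 → Oct 11, 1965: 365 days.
Oct 11, 1965 → Oct 11, 1966: 365 days.
Oct 11, 1966 → Oct 11, 1967: 365 days.
Oct 11, 1967 → Oct 11, 1968: 366 days (Feb 29, 1968 is in that span).
Oct 11, 1968 → Nov 11, 1968: 31 days (October has 31).
Nov 11, 1968 → Dec 11, 1968: 30 days (November has 30).
Dec 11, 1968 → Jan 11, 1969: 31 days (December has 31).
Jan 11, 1969 → Jan 27, 1969: 16 days.
Total: 3030 days.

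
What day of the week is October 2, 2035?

Doomsday rule: the anchor day for the 2000s is Tuesday. For year 35: 35÷12 = 2 r 11, and 11÷4 = 2, so 2+11+2 = 15.
Tuesday + 15 ≡ Wednesday — that's 2035's doomsday.
In October the doomsday date is Oct 10.
Oct 2 is 8 days before Oct 10; 8 mod 7 = 1, so Wednesday − 1 = Tuesday.

Tuesday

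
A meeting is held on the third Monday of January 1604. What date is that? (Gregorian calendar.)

January 19, 1604

January 1, 1604 is a Thursday.
The first Monday is therefore January 5 (4 days later).
The third Monday is 5 + 2×7 = January 19.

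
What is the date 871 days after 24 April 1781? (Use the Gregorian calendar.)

September 12, 1783

+365 (one year) → Apr 24, 1782 (506 left).
+365 (one year) → Apr 24, 1783 (141 left).
Apr has 30 days: +7 → May 1, 1783 (134 left).
May has 31 days: +31 → Jun 1, 1783 (103 left).
Jun has 30 days: +30 → Jul 1, 1783 (73 left).
Jul has 31 days: +31 → Aug 1, 1783 (42 left).
Aug has 31 days: +31 → Sep 1, 1783 (11 left).
+11 → Sep 12, 1783.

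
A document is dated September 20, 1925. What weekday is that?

Sunday

Doomsday rule: the anchor day for the 1900s is Wednesday. For year 25: 25÷12 = 2 r 1, and 1÷4 = 0, so 2+1+0 = 3.
Wednesday + 3 ≡ Saturday — that's 1925's doomsday.
In September the doomsday date is Sep 5.
Sep 20 is 15 days after Sep 5; 15 mod 7 = 1, so Saturday + 1 = Sunday.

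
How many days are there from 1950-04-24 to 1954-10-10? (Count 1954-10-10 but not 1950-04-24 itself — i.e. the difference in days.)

Apr 24, 1950 → Apr 24, 1951: 365 days.
Apr 24, 1951 → Apr 24, 1952: 366 days (Feb 29, 1952 is in that span).
Apr 24, 1952 → Apr 24, 1953: 365 days.
Apr 24, 1953 → Apr 24, 1954: 365 days.
Apr 24, 1954 → May 24, 1954: 30 days (April has 30).
May 24, 1954 → Jun 24, 1954: 31 days (May has 31).
Jun 24, 1954 → Jul 24, 1954: 30 days (June has 30).
Jul 24, 1954 → Aug 24, 1954: 31 days (July has 31).
Aug 24, 1954 → Sep 24, 1954: 31 days (August has 31).
Sep 24, 1954 → Oct 10, 1954: 16 days.
Total: 1630 days.

1630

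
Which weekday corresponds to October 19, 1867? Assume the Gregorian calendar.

Saturday

Doomsday rule: the anchor day for the 1800s is Friday. For year 67: 67÷12 = 5 r 7, and 7÷4 = 1, so 5+7+1 = 13.
Friday + 13 ≡ Thursday — that's 1867's doomsday.
In October the doomsday date is Oct 10.
Oct 19 is 9 days after Oct 10; 9 mod 7 = 2, so Thursday + 2 = Saturday.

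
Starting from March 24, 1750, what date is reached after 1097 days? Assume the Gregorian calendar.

+365 (one year) → Mar 24, 1751 (732 left).
+366 (one year; includes Feb 29, 1752) → Mar 24, 1752 (366 left).
Mar has 31 days: +8 → Apr 1, 1752 (358 left).
Apr has 30 days: +30 → May 1, 1752 (328 left).
May has 31 days: +31 → Jun 1, 1752 (297 left).
Jun has 30 days: +30 → Jul 1, 1752 (267 left).
Jul has 31 days: +31 → Aug 1, 1752 (236 left).
Aug has 31 days: +31 → Sep 1, 1752 (205 left).
Sep has 30 days: +30 → Oct 1, 1752 (175 left).
Oct has 31 days: +31 → Nov 1, 1752 (144 left).
Nov has 30 days: +30 → Dec 1, 1752 (114 left).
Dec has 31 days: +31 → Jan 1, 1753 (83 left).
Jan has 31 days: +31 → Feb 1, 1753 (52 left).
Feb has 28 days: +28 → Mar 1, 1753 (24 left).
+24 → Mar 25, 1753.

March 25, 1753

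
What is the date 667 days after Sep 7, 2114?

+365 (one year) → Sep 7, 2115 (302 left).
Sep has 30 days: +24 → Oct 1, 2115 (278 left).
Oct has 31 days: +31 → Nov 1, 2115 (247 left).
Nov has 30 days: +30 → Dec 1, 2115 (217 left).
Dec has 31 days: +31 → Jan 1, 2116 (186 left).
Jan has 31 days: +31 → Feb 1, 2116 (155 left).
Feb has 29 days: +29 → Mar 1, 2116 (126 left).
Mar has 31 days: +31 → Apr 1, 2116 (95 left).
Apr has 30 days: +30 → May 1, 2116 (65 left).
May has 31 days: +31 → Jun 1, 2116 (34 left).
Jun has 30 days: +30 → Jul 1, 2116 (4 left).
+4 → Jul 5, 2116.

July 5, 2116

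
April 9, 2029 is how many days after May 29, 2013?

5794

May 29, 2013 → May 29, 2014: 365 days.
May 29, 2014 → May 29, 2015: 365 days.
May 29, 2015 → May 29, 2016: 366 days (Feb 29, 2016 is in that span).
May 29, 2016 → May 29, 2017: 365 days.
May 29, 2017 → May 29, 2018: 365 days.
May 29, 2018 → May 29, 2019: 365 days.
May 29, 2019 → May 29, 2020: 366 days (Feb 29, 2020 is in that span).
May 29, 2020 → May 29, 2021: 365 days.
May 29, 2021 → May 29, 2022: 365 days.
May 29, 2022 → May 29, 2023: 365 days.
May 29, 2023 → May 29, 2024: 366 days (Feb 29, 2024 is in that span).
May 29, 2024 → May 29, 2025: 365 days.
May 29, 2025 → May 29, 2026: 365 days.
May 29, 2026 → May 29, 2027: 365 days.
May 29, 2027 → May 29, 2028: 366 days (Feb 29, 2028 is in that span).
May 29, 2028 → Jun 29, 2028: 31 days (May has 31).
Jun 29, 2028 → Jul 29, 2028: 30 days (June has 30).
Jul 29, 2028 → Aug 29, 2028: 31 days (July has 31).
Aug 29, 2028 → Sep 29, 2028: 31 days (August has 31).
Sep 29, 2028 → Oct 29, 2028: 30 days (September has 30).
Oct 29, 2028 → Nov 29, 2028: 31 days (October has 31).
Nov 29, 2028 → Dec 29, 2028: 30 days (November has 30).
Dec 29, 2028 → Jan 29, 2029: 31 days (December has 31).
Jan 29, 2029 → Feb 28, 2029: 30 days (January has 31).
Feb 28, 2029 → Mar 28, 2029: 28 days (February has 28).
Mar 28, 2029 → Apr 9, 2029: 12 days.
Total: 5794 days.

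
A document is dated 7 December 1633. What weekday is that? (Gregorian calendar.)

Doomsday rule: the anchor day for the 1600s is Tuesday. For year 33: 33÷12 = 2 r 9, and 9÷4 = 2, so 2+9+2 = 13.
Tuesday + 13 ≡ Monday — that's 1633's doomsday.
In December the doomsday date is Dec 12.
Dec 7 is 5 days before Dec 12; 5 mod 7 = 5, so Monday − 5 = Wednesday.

Wednesday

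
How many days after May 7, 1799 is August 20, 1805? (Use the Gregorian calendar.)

2296

May 7, 1799 → May 7, 1800: 365 days.
May 7, 1800 → May 7, 1801: 365 days.
May 7, 1801 → May 7, 1802: 365 days.
May 7, 1802 → May 7, 1803: 365 days.
May 7, 1803 → May 7, 1804: 366 days (Feb 29, 1804 is in that span).
May 7, 1804 → May 7, 1805: 365 days.
May 7, 1805 → Jun 7, 1805: 31 days (May has 31).
Jun 7, 1805 → Jul 7, 1805: 30 days (June has 30).
Jul 7, 1805 → Aug 7, 1805: 31 days (July has 31).
Aug 7, 1805 → Aug 20, 1805: 13 days.
Total: 2296 days.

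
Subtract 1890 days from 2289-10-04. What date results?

August 1, 2284

−365 (one year) → Oct 4, 2288 (1525 left).
−366 (one year; includes Feb 29, 2288) → Oct 4, 2287 (1159 left).
−365 (one year) → Oct 4, 2286 (794 left).
−365 (one year) → Oct 4, 2285 (429 left).
−365 (one year) → Oct 4, 2284 (64 left).
−4 → Sep 30, 2284 (end of Sep, 30 days; 60 left).
−30 → Aug 31, 2284 (end of Aug, 31 days; 30 left).
−30 → Aug 1, 2284.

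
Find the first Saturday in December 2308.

December 5, 2308

December 1, 2308 is a Tuesday.
The first Saturday is therefore December 5 (4 days later).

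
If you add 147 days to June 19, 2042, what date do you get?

November 13, 2042

Jun has 30 days: +12 → Jul 1, 2042 (135 left).
Jul has 31 days: +31 → Aug 1, 2042 (104 left).
Aug has 31 days: +31 → Sep 1, 2042 (73 left).
Sep has 30 days: +30 → Oct 1, 2042 (43 left).
Oct has 31 days: +31 → Nov 1, 2042 (12 left).
+12 → Nov 13, 2042.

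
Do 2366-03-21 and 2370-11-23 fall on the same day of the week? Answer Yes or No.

Yes

From Mar 21, 2366 to Nov 23, 2370 is 1708 days.
1708 mod 7 = 0, so they are the same weekday.
(Mar 21, 2366 is a Monday; Nov 23, 2370 is a Monday.)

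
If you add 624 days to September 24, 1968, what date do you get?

+365 (one year) → Sep 24, 1969 (259 left).
Sep has 30 days: +7 → Oct 1, 1969 (252 left).
Oct has 31 days: +31 → Nov 1, 1969 (221 left).
Nov has 30 days: +30 → Dec 1, 1969 (191 left).
Dec has 31 days: +31 → Jan 1, 1970 (160 left).
Jan has 31 days: +31 → Feb 1, 1970 (129 left).
Feb has 28 days: +28 → Mar 1, 1970 (101 left).
Mar has 31 days: +31 → Apr 1, 1970 (70 left).
Apr has 30 days: +30 → May 1, 1970 (40 left).
May has 31 days: +31 → Jun 1, 1970 (9 left).
+9 → Jun 10, 1970.

June 10, 1970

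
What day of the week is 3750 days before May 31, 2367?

Friday

First find the weekday of May 31, 2367. Doomsday rule: the anchor day for the 2300s is Wednesday. For year 67: 67÷12 = 5 r 7, and 7÷4 = 1, so 5+7+1 = 13.
Wednesday + 13 ≡ Tuesday — that's 2367's doomsday.
In May the doomsday date is May 9.
May 31 is 22 days after May 9; 22 mod 7 = 1, so Tuesday + 1 = Wednesday.
3750 mod 7 = 5, so 3750 days before a Wednesday is Wednesday − 5 = Friday.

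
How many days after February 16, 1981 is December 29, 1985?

1777

Feb 16, 1981 → Feb 16, 1982: 365 days.
Feb 16, 1982 → Feb 16, 1983: 365 days.
Feb 16, 1983 → Feb 16, 1984: 365 days.
Feb 16, 1984 → Feb 16, 1985: 366 days (Feb 29, 1984 is in that span).
Feb 16, 1985 → Mar 16, 1985: 28 days (February has 28).
Mar 16, 1985 → Apr 16, 1985: 31 days (March has 31).
Apr 16, 1985 → May 16, 1985: 30 days (April has 30).
May 16, 1985 → Jun 16, 1985: 31 days (May has 31).
Jun 16, 1985 → Jul 16, 1985: 30 days (June has 30).
Jul 16, 1985 → Aug 16, 1985: 31 days (July has 31).
Aug 16, 1985 → Sep 16, 1985: 31 days (August has 31).
Sep 16, 1985 → Oct 16, 1985: 30 days (September has 30).
Oct 16, 1985 → Nov 16, 1985: 31 days (October has 31).
Nov 16, 1985 → Dec 16, 1985: 30 days (November has 30).
Dec 16, 1985 → Dec 29, 1985: 13 days.
Total: 1777 days.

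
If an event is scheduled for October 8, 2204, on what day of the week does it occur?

Monday

Doomsday rule: the anchor day for the 2200s is Friday. For year 04: 4÷12 = 0 r 4, and 4÷4 = 1, so 0+4+1 = 5.
Friday + 5 ≡ Wednesday — that's 2204's doomsday.
In October the doomsday date is Oct 10.
Oct 8 is 2 days before Oct 10; 2 mod 7 = 2, so Wednesday − 2 = Monday.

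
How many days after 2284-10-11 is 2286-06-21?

Oct 11, 2284 → Oct 11, 2285: 365 days.
Oct 11, 2285 → Nov 11, 2285: 31 days (October has 31).
Nov 11, 2285 → Dec 11, 2285: 30 days (November has 30).
Dec 11, 2285 → Jan 11, 2286: 31 days (December has 31).
Jan 11, 2286 → Feb 11, 2286: 31 days (January has 31).
Feb 11, 2286 → Mar 11, 2286: 28 days (February has 28).
Mar 11, 2286 → Apr 11, 2286: 31 days (March has 31).
Apr 11, 2286 → May 11, 2286: 30 days (April has 30).
May 11, 2286 → Jun 11, 2286: 31 days (May has 31).
Jun 11, 2286 → Jun 21, 2286: 10 days.
Total: 618 days.

618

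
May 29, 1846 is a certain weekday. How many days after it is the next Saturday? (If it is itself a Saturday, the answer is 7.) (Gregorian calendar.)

May 29, 1846 is a Friday.
From Friday to the next Saturday is 1 day.

1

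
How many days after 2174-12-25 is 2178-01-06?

1108

Dec 25, 2174 → Dec 25, 2175: 365 days.
Dec 25, 2175 → Dec 25, 2176: 366 days (Feb 29, 2176 is in that span).
Dec 25, 2176 → Jan 25, 2177: 31 days (December has 31).
Jan 25, 2177 → Feb 25, 2177: 31 days (January has 31).
Feb 25, 2177 → Mar 25, 2177: 28 days (February has 28).
Mar 25, 2177 → Apr 25, 2177: 31 days (March has 31).
Apr 25, 2177 → May 25, 2177: 30 days (April has 30).
May 25, 2177 → Jun 25, 2177: 31 days (May has 31).
Jun 25, 2177 → Jul 25, 2177: 30 days (June has 30).
Jul 25, 2177 → Aug 25, 2177: 31 days (July has 31).
Aug 25, 2177 → Sep 25, 2177: 31 days (August has 31).
Sep 25, 2177 → Oct 25, 2177: 30 days (September has 30).
Oct 25, 2177 → Nov 25, 2177: 31 days (October has 31).
Nov 25, 2177 → Dec 25, 2177: 30 days (November has 30).
Dec 25, 2177 → Jan 6, 2178: 12 days.
Total: 1108 days.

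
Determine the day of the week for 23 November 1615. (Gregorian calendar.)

Doomsday rule: the anchor day for the 1600s is Tuesday. For year 15: 15÷12 = 1 r 3, and 3÷4 = 0, so 1+3+0 = 4.
Tuesday + 4 ≡ Saturday — that's 1615's doomsday.
In November the doomsday date is Nov 7.
Nov 23 is 16 days after Nov 7; 16 mod 7 = 2, so Saturday + 2 = Monday.

Monday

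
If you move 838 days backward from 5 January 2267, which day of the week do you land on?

Monday

First find the weekday of Jan 5, 2267. Doomsday rule: the anchor day for the 2200s is Friday. For year 67: 67÷12 = 5 r 7, and 7÷4 = 1, so 5+7+1 = 13.
Friday + 13 ≡ Thursday — that's 2267's doomsday.
In January the doomsday date is Jan 3 (2267 is not a leap year).
Jan 5 is 2 days after Jan 3; 2 mod 7 = 2, so Thursday + 2 = Saturday.
838 mod 7 = 5, so 838 days before a Saturday is Saturday − 5 = Monday.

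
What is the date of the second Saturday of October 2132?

October 1, 2132 is a Wednesday.
The first Saturday is therefore October 4 (3 days later).
The second Saturday is 4 + 1×7 = October 11.

October 11, 2132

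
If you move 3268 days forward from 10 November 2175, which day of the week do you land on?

Thursday

First find the weekday of Nov 10, 2175. Doomsday rule: the anchor day for the 2100s is Sunday. For year 75: 75÷12 = 6 r 3, and 3÷4 = 0, so 6+3+0 = 9.
Sunday + 9 ≡ Tuesday — that's 2175's doomsday.
In November the doomsday date is Nov 7.
Nov 10 is 3 days after Nov 7; 3 mod 7 = 3, so Tuesday + 3 = Friday.
3268 mod 7 = 6, so 3268 days after a Friday is Friday + 6 = Thursday.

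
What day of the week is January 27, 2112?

Doomsday rule: the anchor day for the 2100s is Sunday. For year 12: 12÷12 = 1 r 0, and 0÷4 = 0, so 1+0+0 = 1.
Sunday + 1 ≡ Monday — that's 2112's doomsday.
In January the doomsday date is Jan 4 (2112 is a leap year (divisible by 4)).
Jan 27 is 23 days after Jan 4; 23 mod 7 = 2, so Monday + 2 = Wednesday.

Wednesday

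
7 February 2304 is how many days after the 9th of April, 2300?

1399

Apr 9, 2300 → Apr 9, 2301: 365 days.
Apr 9, 2301 → Apr 9, 2302: 365 days.
Apr 9, 2302 → Apr 9, 2303: 365 days.
Apr 9, 2303 → May 9, 2303: 30 days (April has 30).
May 9, 2303 → Jun 9, 2303: 31 days (May has 31).
Jun 9, 2303 → Jul 9, 2303: 30 days (June has 30).
Jul 9, 2303 → Aug 9, 2303: 31 days (July has 31).
Aug 9, 2303 → Sep 9, 2303: 31 days (August has 31).
Sep 9, 2303 → Oct 9, 2303: 30 days (September has 30).
Oct 9, 2303 → Nov 9, 2303: 31 days (October has 31).
Nov 9, 2303 → Dec 9, 2303: 30 days (November has 30).
Dec 9, 2303 → Jan 9, 2304: 31 days (December has 31).
Jan 9, 2304 → Feb 7, 2304: 29 days.
Total: 1399 days.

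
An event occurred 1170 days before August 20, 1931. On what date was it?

−365 (one year) → Aug 20, 1930 (805 left).
−365 (one year) → Aug 20, 1929 (440 left).
−365 (one year) → Aug 20, 1928 (75 left).
−20 → Jul 31, 1928 (end of Jul, 31 days; 55 left).
−31 → Jun 30, 1928 (end of Jun, 30 days; 24 left).
−24 → Jun 6, 1928.

June 6, 1928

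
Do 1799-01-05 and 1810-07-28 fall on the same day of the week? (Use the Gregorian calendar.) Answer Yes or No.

From Jan 5, 1799 to Jul 28, 1810 is 4221 days.
4221 mod 7 = 0, so they are the same weekday.
(Jan 5, 1799 is a Saturday; Jul 28, 1810 is a Saturday.)

Yes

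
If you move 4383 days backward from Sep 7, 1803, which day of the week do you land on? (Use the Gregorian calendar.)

Tuesday

First find the weekday of Sep 7, 1803. Doomsday rule: the anchor day for the 1800s is Friday. For year 03: 3÷12 = 0 r 3, and 3÷4 = 0, so 0+3+0 = 3.
Friday + 3 ≡ Monday — that's 1803's doomsday.
In September the doomsday date is Sep 5.
Sep 7 is 2 days after Sep 5; 2 mod 7 = 2, so Monday + 2 = Wednesday.
4383 mod 7 = 1, so 4383 days before a Wednesday is Wednesday − 1 = Tuesday.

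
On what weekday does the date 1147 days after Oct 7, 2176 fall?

Oct 7, 2176 is a Monday.
1147 mod 7 = 6, so 1147 days after a Monday is Monday + 6 = Sunday.

Sunday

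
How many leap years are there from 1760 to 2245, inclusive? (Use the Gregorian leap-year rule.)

118

Multiples of 4 in [1760,2245]: 122.
Of those, multiples of 100: 5 (not leap unless ÷400).
Multiples of 400: 1.
Leap years = 122 − 5 + 1 = 118.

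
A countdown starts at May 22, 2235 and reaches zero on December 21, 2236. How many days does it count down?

579

May 22, 2235 → May 22, 2236: 366 days (Feb 29, 2236 is in that span).
May 22, 2236 → Jun 22, 2236: 31 days (May has 31).
Jun 22, 2236 → Jul 22, 2236: 30 days (June has 30).
Jul 22, 2236 → Aug 22, 2236: 31 days (July has 31).
Aug 22, 2236 → Sep 22, 2236: 31 days (August has 31).
Sep 22, 2236 → Oct 22, 2236: 30 days (September has 30).
Oct 22, 2236 → Nov 22, 2236: 31 days (October has 31).
Nov 22, 2236 → Dec 21, 2236: 29 days.
Total: 579 days.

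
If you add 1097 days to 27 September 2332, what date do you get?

September 29, 2335

+365 (one year) → Sep 27, 2333 (732 left).
+365 (one year) → Sep 27, 2334 (367 left).
Sep has 30 days: +4 → Oct 1, 2334 (363 left).
Oct has 31 days: +31 → Nov 1, 2334 (332 left).
Nov has 30 days: +30 → Dec 1, 2334 (302 left).
Dec has 31 days: +31 → Jan 1, 2335 (271 left).
Jan has 31 days: +31 → Feb 1, 2335 (240 left).
Feb has 28 days: +28 → Mar 1, 2335 (212 left).
Mar has 31 days: +31 → Apr 1, 2335 (181 left).
Apr has 30 days: +30 → May 1, 2335 (151 left).
May has 31 days: +31 → Jun 1, 2335 (120 left).
Jun has 30 days: +30 → Jul 1, 2335 (90 left).
Jul has 31 days: +31 → Aug 1, 2335 (59 left).
Aug has 31 days: +31 → Sep 1, 2335 (28 left).
+28 → Sep 29, 2335.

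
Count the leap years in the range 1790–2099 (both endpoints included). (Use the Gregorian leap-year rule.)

Multiples of 4 in [1790,2099]: 77.
Of those, multiples of 100: 3 (not leap unless ÷400).
Multiples of 400: 1.
Leap years = 77 − 3 + 1 = 75.

75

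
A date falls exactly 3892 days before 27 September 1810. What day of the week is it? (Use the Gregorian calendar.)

Thursday

Sep 27, 1810 is a Thursday.
3892 mod 7 = 0, so 3892 days before a Thursday is Thursday − 0 = Thursday.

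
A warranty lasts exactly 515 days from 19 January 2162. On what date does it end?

+365 (one year) → Jan 19, 2163 (150 left).
Jan has 31 days: +13 → Feb 1, 2163 (137 left).
Feb has 28 days: +28 → Mar 1, 2163 (109 left).
Mar has 31 days: +31 → Apr 1, 2163 (78 left).
Apr has 30 days: +30 → May 1, 2163 (48 left).
May has 31 days: +31 → Jun 1, 2163 (17 left).
+17 → Jun 18, 2163.

June 18, 2163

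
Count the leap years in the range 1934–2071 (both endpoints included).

Multiples of 4 in [1934,2071]: 34.
Of those, multiples of 100: 1 (not leap unless ÷400).
Multiples of 400: 1.
Leap years = 34 − 1 + 1 = 34.

34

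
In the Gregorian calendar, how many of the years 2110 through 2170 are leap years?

Multiples of 4 in [2110,2170]: 15.
Of those, multiples of 100: 0 (not leap unless ÷400).
Multiples of 400: 0.
Leap years = 15 − 0 + 0 = 15.

15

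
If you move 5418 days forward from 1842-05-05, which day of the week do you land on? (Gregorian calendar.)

Thursday

May 5, 1842 is a Thursday.
5418 mod 7 = 0, so 5418 days after a Thursday is Thursday + 0 = Thursday.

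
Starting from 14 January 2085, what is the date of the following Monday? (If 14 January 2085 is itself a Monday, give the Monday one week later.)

January 15, 2085

Jan 14, 2085 is a Sunday.
From Sunday to the next Monday is 1 day.
Jan 14, 2085 + 1 = Jan 15, 2085.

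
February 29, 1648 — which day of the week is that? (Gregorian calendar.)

Saturday

Doomsday rule: the anchor day for the 1600s is Tuesday. For year 48: 48÷12 = 4 r 0, and 0÷4 = 0, so 4+0+0 = 4.
Tuesday + 4 ≡ Saturday — that's 1648's doomsday.
In February the doomsday date is Feb 29 (1648 is a leap year (divisible by 4)).
Feb 29 is the doomsday itself: Saturday.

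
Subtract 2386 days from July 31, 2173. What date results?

−365 (one year) → Jul 31, 2172 (2021 left).
−366 (one year; includes Feb 29, 2172) → Jul 31, 2171 (1655 left).
−365 (one year) → Jul 31, 2170 (1290 left).
−365 (one year) → Jul 31, 2169 (925 left).
−365 (one year) → Jul 31, 2168 (560 left).
−366 (one year; includes Feb 29, 2168) → Jul 31, 2167 (194 left).
−31 → Jun 30, 2167 (end of Jun, 30 days; 163 left).
−30 → May 31, 2167 (end of May, 31 days; 133 left).
−31 → Apr 30, 2167 (end of Apr, 30 days; 102 left).
−30 → Mar 31, 2167 (end of Mar, 31 days; 72 left).
−31 → Feb 28, 2167 (end of Feb, 28 days; 41 left).
−28 → Jan 31, 2167 (end of Jan, 31 days; 13 left).
−13 → Jan 18, 2167.

January 18, 2167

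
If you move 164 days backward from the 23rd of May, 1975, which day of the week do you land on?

First find the weekday of May 23, 1975. Doomsday rule: the anchor day for the 1900s is Wednesday. For year 75: 75÷12 = 6 r 3, and 3÷4 = 0, so 6+3+0 = 9.
Wednesday + 9 ≡ Friday — that's 1975's doomsday.
In May the doomsday date is May 9.
May 23 is 14 days after May 9; 14 mod 7 = 0, so Friday + 0 = Friday.
164 mod 7 = 3, so 164 days before a Friday is Friday − 3 = Tuesday.

Tuesday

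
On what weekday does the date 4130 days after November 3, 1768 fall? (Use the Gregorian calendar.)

Thursday

Nov 3, 1768 is a Thursday.
4130 mod 7 = 0, so 4130 days after a Thursday is Thursday + 0 = Thursday.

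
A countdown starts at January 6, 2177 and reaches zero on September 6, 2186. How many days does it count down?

3530

Jan 6, 2177 → Jan 6, 2178: 365 days.
Jan 6, 2178 → Jan 6, 2179: 365 days.
Jan 6, 2179 → Jan 6, 2180: 365 days.
Jan 6, 2180 → Jan 6, 2181: 366 days (Feb 29, 2180 is in that span).
Jan 6, 2181 → Jan 6, 2182: 365 days.
Jan 6, 2182 → Jan 6, 2183: 365 days.
Jan 6, 2183 → Jan 6, 2184: 365 days.
Jan 6, 2184 → Jan 6, 2185: 366 days (Feb 29, 2184 is in that span).
Jan 6, 2185 → Jan 6, 2186: 365 days.
Jan 6, 2186 → Feb 6, 2186: 31 days (January has 31).
Feb 6, 2186 → Mar 6, 2186: 28 days (February has 28).
Mar 6, 2186 → Apr 6, 2186: 31 days (March has 31).
Apr 6, 2186 → May 6, 2186: 30 days (April has 30).
May 6, 2186 → Jun 6, 2186: 31 days (May has 31).
Jun 6, 2186 → Jul 6, 2186: 30 days (June has 30).
Jul 6, 2186 → Aug 6, 2186: 31 days (July has 31).
Aug 6, 2186 → Sep 6, 2186: 31 days.
Total: 3530 days.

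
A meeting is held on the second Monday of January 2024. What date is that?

January 8, 2024

January 1, 2024 is a Monday.
The first Monday is therefore January 1 (same day).
The second Monday is 1 + 1×7 = January 8.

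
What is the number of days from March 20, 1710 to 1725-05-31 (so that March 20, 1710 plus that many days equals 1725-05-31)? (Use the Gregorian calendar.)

5551

Mar 20, 1710 → Mar 20, 1711: 365 days.
Mar 20, 1711 → Mar 20, 1712: 366 days (Feb 29, 1712 is in that span).
Mar 20, 1712 → Mar 20, 1713: 365 days.
Mar 20, 1713 → Mar 20, 1714: 365 days.
Mar 20, 1714 → Mar 20, 1715: 365 days.
Mar 20, 1715 → Mar 20, 1716: 366 days (Feb 29, 1716 is in that span).
Mar 20, 1716 → Mar 20, 1717: 365 days.
Mar 20, 1717 → Mar 20, 1718: 365 days.
Mar 20, 1718 → Mar 20, 1719: 365 days.
Mar 20, 1719 → Mar 20, 1720: 366 days (Feb 29, 1720 is in that span).
Mar 20, 1720 → Mar 20, 1721: 365 days.
Mar 20, 1721 → Mar 20, 1722: 365 days.
Mar 20, 1722 → Mar 20, 1723: 365 days.
Mar 20, 1723 → Mar 20, 1724: 366 days (Feb 29, 1724 is in that span).
Mar 20, 1724 → Mar 20, 1725: 365 days.
Mar 20, 1725 → Apr 20, 1725: 31 days (March has 31).
Apr 20, 1725 → May 20, 1725: 30 days (April has 30).
May 20, 1725 → May 31, 1725: 11 days.
Total: 5551 days.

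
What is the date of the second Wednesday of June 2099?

June 10, 2099

June 1, 2099 is a Monday.
The first Wednesday is therefore June 3 (2 days later).
The second Wednesday is 3 + 1×7 = June 10.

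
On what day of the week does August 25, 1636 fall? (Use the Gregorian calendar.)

Monday

Doomsday rule: the anchor day for the 1600s is Tuesday. For year 36: 36÷12 = 3 r 0, and 0÷4 = 0, so 3+0+0 = 3.
Tuesday + 3 ≡ Friday — that's 1636's doomsday.
In August the doomsday date is Aug 8.
Aug 25 is 17 days after Aug 8; 17 mod 7 = 3, so Friday + 3 = Monday.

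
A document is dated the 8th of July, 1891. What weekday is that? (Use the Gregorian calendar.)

Doomsday rule: the anchor day for the 1800s is Friday. For year 91: 91÷12 = 7 r 7, and 7÷4 = 1, so 7+7+1 = 15.
Friday + 15 ≡ Saturday — that's 1891's doomsday.
In July the doomsday date is Jul 11.
Jul 8 is 3 days before Jul 11; 3 mod 7 = 3, so Saturday − 3 = Wednesday.

Wednesday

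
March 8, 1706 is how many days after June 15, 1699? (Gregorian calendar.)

Jun 15, 1699 → Jun 15, 1700: 365 days.
Jun 15, 1700 → Jun 15, 1701: 365 days.
Jun 15, 1701 → Jun 15, 1702: 365 days.
Jun 15, 1702 → Jun 15, 1703: 365 days.
Jun 15, 1703 → Jun 15, 1704: 366 days (Feb 29, 1704 is in that span).
Jun 15, 1704 → Jun 15, 1705: 365 days.
Jun 15, 1705 → Jul 15, 1705: 30 days (June has 30).
Jul 15, 1705 → Aug 15, 1705: 31 days (July has 31).
Aug 15, 1705 → Sep 15, 1705: 31 days (August has 31).
Sep 15, 1705 → Oct 15, 1705: 30 days (September has 30).
Oct 15, 1705 → Nov 15, 1705: 31 days (October has 31).
Nov 15, 1705 → Dec 15, 1705: 30 days (November has 30).
Dec 15, 1705 → Jan 15, 1706: 31 days (December has 31).
Jan 15, 1706 → Feb 15, 1706: 31 days (January has 31).
Feb 15, 1706 → Mar 8, 1706: 21 days.
Total: 2457 days.

2457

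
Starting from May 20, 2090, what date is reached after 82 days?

August 10, 2090

May has 31 days: +12 → Jun 1, 2090 (70 left).
Jun has 30 days: +30 → Jul 1, 2090 (40 left).
Jul has 31 days: +31 → Aug 1, 2090 (9 left).
+9 → Aug 10, 2090.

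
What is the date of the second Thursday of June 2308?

June 11, 2308

June 1, 2308 is a Monday.
The first Thursday is therefore June 4 (3 days later).
The second Thursday is 4 + 1×7 = June 11.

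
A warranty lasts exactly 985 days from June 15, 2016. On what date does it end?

+365 (one year) → Jun 15, 2017 (620 left).
+365 (one year) → Jun 15, 2018 (255 left).
Jun has 30 days: +16 → Jul 1, 2018 (239 left).
Jul has 31 days: +31 → Aug 1, 2018 (208 left).
Aug has 31 days: +31 → Sep 1, 2018 (177 left).
Sep has 30 days: +30 → Oct 1, 2018 (147 left).
Oct has 31 days: +31 → Nov 1, 2018 (116 left).
Nov has 30 days: +30 → Dec 1, 2018 (86 left).
Dec has 31 days: +31 → Jan 1, 2019 (55 left).
Jan has 31 days: +31 → Feb 1, 2019 (24 left).
+24 → Feb 25, 2019.

February 25, 2019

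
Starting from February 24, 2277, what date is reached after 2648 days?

+365 (one year) → Feb 24, 2278 (2283 left).
+365 (one year) → Feb 24, 2279 (1918 left).
+365 (one year) → Feb 24, 2280 (1553 left).
+366 (one year; includes Feb 29, 2280) → Feb 24, 2281 (1187 left).
+365 (one year) → Feb 24, 2282 (822 left).
+365 (one year) → Feb 24, 2283 (457 left).
+365 (one year) → Feb 24, 2284 (92 left).
Feb has 29 days: +6 → Mar 1, 2284 (86 left).
Mar has 31 days: +31 → Apr 1, 2284 (55 left).
Apr has 30 days: +30 → May 1, 2284 (25 left).
+25 → May 26, 2284.

May 26, 2284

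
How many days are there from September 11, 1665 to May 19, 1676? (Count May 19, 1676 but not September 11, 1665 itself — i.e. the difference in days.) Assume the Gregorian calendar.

3903

Sep 11, 1665 → Sep 11, 1666: 365 days.
Sep 11, 1666 → Sep 11, 1667: 365 days.
Sep 11, 1667 → Sep 11, 1668: 366 days (Feb 29, 1668 is in that span).
Sep 11, 1668 → Sep 11, 1669: 365 days.
Sep 11, 1669 → Sep 11, 1670: 365 days.
Sep 11, 1670 → Sep 11, 1671: 365 days.
Sep 11, 1671 → Sep 11, 1672: 366 days (Feb 29, 1672 is in that span).
Sep 11, 1672 → Sep 11, 1673: 365 days.
Sep 11, 1673 → Sep 11, 1674: 365 days.
Sep 11, 1674 → Sep 11, 1675: 365 days.
Sep 11, 1675 → Oct 11, 1675: 30 days (September has 30).
Oct 11, 1675 → Nov 11, 1675: 31 days (October has 31).
Nov 11, 1675 → Dec 11, 1675: 30 days (November has 30).
Dec 11, 1675 → Jan 11, 1676: 31 days (December has 31).
Jan 11, 1676 → Feb 11, 1676: 31 days (January has 31).
Feb 11, 1676 → Mar 11, 1676: 29 days (February has 29).
Mar 11, 1676 → Apr 11, 1676: 31 days (March has 31).
Apr 11, 1676 → May 11, 1676: 30 days (April has 30).
May 11, 1676 → May 19, 1676: 8 days.
Total: 3903 days.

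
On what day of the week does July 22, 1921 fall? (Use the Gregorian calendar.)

Friday

Doomsday rule: the anchor day for the 1900s is Wednesday. For year 21: 21÷12 = 1 r 9, and 9÷4 = 2, so 1+9+2 = 12.
Wednesday + 12 ≡ Monday — that's 1921's doomsday.
In July the doomsday date is Jul 11.
Jul 22 is 11 days after Jul 11; 11 mod 7 = 4, so Monday + 4 = Friday.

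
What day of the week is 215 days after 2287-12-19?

Dec 19, 2287 is a Monday.
215 mod 7 = 5, so 215 days after a Monday is Monday + 5 = Saturday.

Saturday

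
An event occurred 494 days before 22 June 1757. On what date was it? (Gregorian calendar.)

−365 (one year) → Jun 22, 1756 (129 left).
−22 → May 31, 1756 (end of May, 31 days; 107 left).
−31 → Apr 30, 1756 (end of Apr, 30 days; 76 left).
−30 → Mar 31, 1756 (end of Mar, 31 days; 46 left).
−31 → Feb 29, 1756 (end of Feb, 29 days; 15 left).
−15 → Feb 14, 1756.

February 14, 1756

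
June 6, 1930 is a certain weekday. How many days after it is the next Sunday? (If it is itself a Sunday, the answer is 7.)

2

Jun 6, 1930 is a Friday.
From Friday to the next Sunday is 2 days.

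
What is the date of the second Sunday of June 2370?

June 14, 2370

June 1, 2370 is a Monday.
The first Sunday is therefore June 7 (6 days later).
The second Sunday is 7 + 1×7 = June 14.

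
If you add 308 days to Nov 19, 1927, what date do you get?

September 22, 1928

Nov has 30 days: +12 → Dec 1, 1927 (296 left).
Dec has 31 days: +31 → Jan 1, 1928 (265 left).
Jan has 31 days: +31 → Feb 1, 1928 (234 left).
Feb has 29 days: +29 → Mar 1, 1928 (205 left).
Mar has 31 days: +31 → Apr 1, 1928 (174 left).
Apr has 30 days: +30 → May 1, 1928 (144 left).
May has 31 days: +31 → Jun 1, 1928 (113 left).
Jun has 30 days: +30 → Jul 1, 1928 (83 left).
Jul has 31 days: +31 → Aug 1, 1928 (52 left).
Aug has 31 days: +31 → Sep 1, 1928 (21 left).
+21 → Sep 22, 1928.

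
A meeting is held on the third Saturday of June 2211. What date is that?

June 1, 2211 is a Saturday.
The first Saturday is therefore June 1 (same day).
The third Saturday is 1 + 2×7 = June 15.

June 15, 2211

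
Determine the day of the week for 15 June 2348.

Doomsday rule: the anchor day for the 2300s is Wednesday. For year 48: 48÷12 = 4 r 0, and 0÷4 = 0, so 4+0+0 = 4.
Wednesday + 4 ≡ Sunday — that's 2348's doomsday.
In June the doomsday date is Jun 6.
Jun 15 is 9 days after Jun 6; 9 mod 7 = 2, so Sunday + 2 = Tuesday.

Tuesday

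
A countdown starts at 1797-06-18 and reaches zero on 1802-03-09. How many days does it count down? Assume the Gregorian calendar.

Jun 18, 1797 → Jun 18, 1798: 365 days.
Jun 18, 1798 → Jun 18, 1799: 365 days.
Jun 18, 1799 → Jun 18, 1800: 365 days.
Jun 18, 1800 → Jun 18, 1801: 365 days.
Jun 18, 1801 → Jul 18, 1801: 30 days (June has 30).
Jul 18, 1801 → Aug 18, 1801: 31 days (July has 31).
Aug 18, 1801 → Sep 18, 1801: 31 days (August has 31).
Sep 18, 1801 → Oct 18, 1801: 30 days (September has 30).
Oct 18, 1801 → Nov 18, 1801: 31 days (October has 31).
Nov 18, 1801 → Dec 18, 1801: 30 days (November has 30).
Dec 18, 1801 → Jan 18, 1802: 31 days (December has 31).
Jan 18, 1802 → Feb 18, 1802: 31 days (January has 31).
Feb 18, 1802 → Mar 9, 1802: 19 days.
Total: 1724 days.

1724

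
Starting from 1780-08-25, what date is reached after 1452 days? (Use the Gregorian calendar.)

August 16, 1784

+365 (one year) → Aug 25, 1781 (1087 left).
+365 (one year) → Aug 25, 1782 (722 left).
+365 (one year) → Aug 25, 1783 (357 left).
Aug has 31 days: +7 → Sep 1, 1783 (350 left).
Sep has 30 days: +30 → Oct 1, 1783 (320 left).
Oct has 31 days: +31 → Nov 1, 1783 (289 left).
Nov has 30 days: +30 → Dec 1, 1783 (259 left).
Dec has 31 days: +31 → Jan 1, 1784 (228 left).
Jan has 31 days: +31 → Feb 1, 1784 (197 left).
Feb has 29 days: +29 → Mar 1, 1784 (168 left).
Mar has 31 days: +31 → Apr 1, 1784 (137 left).
Apr has 30 days: +30 → May 1, 1784 (107 left).
May has 31 days: +31 → Jun 1, 1784 (76 left).
Jun has 30 days: +30 → Jul 1, 1784 (46 left).
Jul has 31 days: +31 → Aug 1, 1784 (15 left).
+15 → Aug 16, 1784.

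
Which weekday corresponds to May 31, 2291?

Sunday

Doomsday rule: the anchor day for the 2200s is Friday. For year 91: 91÷12 = 7 r 7, and 7÷4 = 1, so 7+7+1 = 15.
Friday + 15 ≡ Saturday — that's 2291's doomsday.
In May the doomsday date is May 9.
May 31 is 22 days after May 9; 22 mod 7 = 1, so Saturday + 1 = Sunday.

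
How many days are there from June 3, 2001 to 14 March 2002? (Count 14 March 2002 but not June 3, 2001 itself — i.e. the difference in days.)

Jun 3, 2001 → Jul 3, 2001: 30 days (June has 30).
Jul 3, 2001 → Aug 3, 2001: 31 days (July has 31).
Aug 3, 2001 → Sep 3, 2001: 31 days (August has 31).
Sep 3, 2001 → Oct 3, 2001: 30 days (September has 30).
Oct 3, 2001 → Nov 3, 2001: 31 days (October has 31).
Nov 3, 2001 → Dec 3, 2001: 30 days (November has 30).
Dec 3, 2001 → Jan 3, 2002: 31 days (December has 31).
Jan 3, 2002 → Feb 3, 2002: 31 days (January has 31).
Feb 3, 2002 → Mar 3, 2002: 28 days (February has 28).
Mar 3, 2002 → Mar 14, 2002: 11 days.
Total: 284 days.

284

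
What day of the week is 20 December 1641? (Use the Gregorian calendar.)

Doomsday rule: the anchor day for the 1600s is Tuesday. For year 41: 41÷12 = 3 r 5, and 5÷4 = 1, so 3+5+1 = 9.
Tuesday + 9 ≡ Thursday — that's 1641's doomsday.
In December the doomsday date is Dec 12.
Dec 20 is 8 days after Dec 12; 8 mod 7 = 1, so Thursday + 1 = Friday.

Friday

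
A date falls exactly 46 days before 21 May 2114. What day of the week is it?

May 21, 2114 is a Monday.
46 mod 7 = 4, so 46 days before a Monday is Monday − 4 = Thursday.

Thursday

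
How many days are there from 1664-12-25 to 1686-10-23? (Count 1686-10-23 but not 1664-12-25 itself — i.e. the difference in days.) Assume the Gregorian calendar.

Dec 25, 1664 → Dec 25, 1665: 365 days.
Dec 25, 1665 → Dec 25, 1666: 365 days.
Dec 25, 1666 → Dec 25, 1667: 365 days.
Dec 25, 1667 → Dec 25, 1668: 366 days (Feb 29, 1668 is in that span).
Dec 25, 1668 → Dec 25, 1669: 365 days.
Dec 25, 1669 → Dec 25, 1670: 365 days.
Dec 25, 1670 → Dec 25, 1671: 365 days.
Dec 25, 1671 → Dec 25, 1672: 366 days (Feb 29, 1672 is in that span).
Dec 25, 1672 → Dec 25, 1673: 365 days.
Dec 25, 1673 → Dec 25, 1674: 365 days.
Dec 25, 1674 → Dec 25, 1675: 365 days.
Dec 25, 1675 → Dec 25, 1676: 366 days (Feb 29, 1676 is in that span).
Dec 25, 1676 → Dec 25, 1677: 365 days.
Dec 25, 1677 → Dec 25, 1678: 365 days.
Dec 25, 1678 → Dec 25, 1679: 365 days.
Dec 25, 1679 → Dec 25, 1680: 366 days (Feb 29, 1680 is in that span).
Dec 25, 1680 → Dec 25, 1681: 365 days.
Dec 25, 1681 → Dec 25, 1682: 365 days.
Dec 25, 1682 → Dec 25, 1683: 365 days.
Dec 25, 1683 → Dec 25, 1684: 366 days (Feb 29, 1684 is in that span).
Dec 25, 1684 → Dec 25, 1685: 365 days.
Dec 25, 1685 → Jan 25, 1686: 31 days (December has 31).
Jan 25, 1686 → Feb 25, 1686: 31 days (January has 31).
Feb 25, 1686 → Mar 25, 1686: 28 days (February has 28).
Mar 25, 1686 → Apr 25, 1686: 31 days (March has 31).
Apr 25, 1686 → May 25, 1686: 30 days (April has 30).
May 25, 1686 → Jun 25, 1686: 31 days (May has 31).
Jun 25, 1686 → Jul 25, 1686: 30 days (June has 30).
Jul 25, 1686 → Aug 25, 1686: 31 days (July has 31).
Aug 25, 1686 → Sep 25, 1686: 31 days (August has 31).
Sep 25, 1686 → Oct 23, 1686: 28 days.
Total: 7972 days.

7972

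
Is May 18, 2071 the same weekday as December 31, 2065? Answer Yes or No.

No

From Dec 31, 2065 to May 18, 2071 is 1964 days.
1964 mod 7 = 4, so they are different weekdays.
(Dec 31, 2065 is a Thursday; May 18, 2071 is a Monday.)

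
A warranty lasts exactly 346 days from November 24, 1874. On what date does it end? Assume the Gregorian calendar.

November 5, 1875

Nov has 30 days: +7 → Dec 1, 1874 (339 left).
Dec has 31 days: +31 → Jan 1, 1875 (308 left).
Jan has 31 days: +31 → Feb 1, 1875 (277 left).
Feb has 28 days: +28 → Mar 1, 1875 (249 left).
Mar has 31 days: +31 → Apr 1, 1875 (218 left).
Apr has 30 days: +30 → May 1, 1875 (188 left).
May has 31 days: +31 → Jun 1, 1875 (157 left).
Jun has 30 days: +30 → Jul 1, 1875 (127 left).
Jul has 31 days: +31 → Aug 1, 1875 (96 left).
Aug has 31 days: +31 → Sep 1, 1875 (65 left).
Sep has 30 days: +30 → Oct 1, 1875 (35 left).
Oct has 31 days: +31 → Nov 1, 1875 (4 left).
+4 → Nov 5, 1875.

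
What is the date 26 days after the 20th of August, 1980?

September 15, 1980

Aug has 31 days: +12 → Sep 1, 1980 (14 left).
+14 → Sep 15, 1980.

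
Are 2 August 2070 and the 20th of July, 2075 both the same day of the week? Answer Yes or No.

From Aug 2, 2070 to Jul 20, 2075 is 1813 days.
1813 mod 7 = 0, so they are the same weekday.
(Aug 2, 2070 is a Saturday; Jul 20, 2075 is a Saturday.)

Yes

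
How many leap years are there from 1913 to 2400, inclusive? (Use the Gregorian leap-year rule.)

Multiples of 4 in [1913,2400]: 122.
Of those, multiples of 100: 5 (not leap unless ÷400).
Multiples of 400: 2.
Leap years = 122 − 5 + 2 = 119.

119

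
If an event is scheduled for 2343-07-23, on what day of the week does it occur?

Doomsday rule: the anchor day for the 2300s is Wednesday. For year 43: 43÷12 = 3 r 7, and 7÷4 = 1, so 3+7+1 = 11.
Wednesday + 11 ≡ Sunday — that's 2343's doomsday.
In July the doomsday date is Jul 11.
Jul 23 is 12 days after Jul 11; 12 mod 7 = 5, so Sunday + 5 = Friday.

Friday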